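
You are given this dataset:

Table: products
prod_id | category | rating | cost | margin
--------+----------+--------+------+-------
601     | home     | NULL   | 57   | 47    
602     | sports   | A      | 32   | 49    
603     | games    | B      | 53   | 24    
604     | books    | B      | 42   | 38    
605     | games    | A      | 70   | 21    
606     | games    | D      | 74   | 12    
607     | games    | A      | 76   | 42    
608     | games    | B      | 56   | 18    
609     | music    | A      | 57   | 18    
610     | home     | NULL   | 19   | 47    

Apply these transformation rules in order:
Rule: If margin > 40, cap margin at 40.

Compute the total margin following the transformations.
291

Step 1: 4 records have margin > 40
Step 2: These records originally summed to 185
Step 3: After capping: 4 × 40 = 160
Step 4: Unaffected records sum: 131
Step 5: Final sum = 160 + 131 = 291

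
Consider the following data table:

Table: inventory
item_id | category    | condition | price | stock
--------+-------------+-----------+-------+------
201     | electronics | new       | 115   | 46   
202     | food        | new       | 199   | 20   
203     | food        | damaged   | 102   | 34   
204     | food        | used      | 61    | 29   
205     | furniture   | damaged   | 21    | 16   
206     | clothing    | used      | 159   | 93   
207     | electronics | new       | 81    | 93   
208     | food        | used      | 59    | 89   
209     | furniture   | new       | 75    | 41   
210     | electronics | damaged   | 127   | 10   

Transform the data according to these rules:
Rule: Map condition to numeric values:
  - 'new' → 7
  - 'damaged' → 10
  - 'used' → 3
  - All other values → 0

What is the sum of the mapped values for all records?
67

Step 1: Apply mapping to each record
Step 2: Count by status:
  'new': 4 records × 7 = 28
  'damaged': 3 records × 10 = 30
  'used': 3 records × 3 = 9
Step 3: Sum all mapped values = 67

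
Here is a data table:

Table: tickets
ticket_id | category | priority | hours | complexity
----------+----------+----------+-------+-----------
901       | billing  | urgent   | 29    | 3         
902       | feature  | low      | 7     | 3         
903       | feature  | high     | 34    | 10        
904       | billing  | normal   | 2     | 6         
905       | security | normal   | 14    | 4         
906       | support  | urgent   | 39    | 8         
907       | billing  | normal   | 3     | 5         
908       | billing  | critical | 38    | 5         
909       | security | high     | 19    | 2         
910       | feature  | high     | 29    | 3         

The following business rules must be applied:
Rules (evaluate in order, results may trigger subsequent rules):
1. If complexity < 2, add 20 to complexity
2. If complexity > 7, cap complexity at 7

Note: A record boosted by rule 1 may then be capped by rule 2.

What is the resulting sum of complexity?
45

Step 1: Apply rule 1 to records with complexity < 2
  - 0 records get bonus of 20
  - Of these, 0 records then exceed 7 and get capped
Step 2: Apply rule 2 to records with complexity > 7
  - 2 records (original) are capped
Step 3: Calculate final sum = 45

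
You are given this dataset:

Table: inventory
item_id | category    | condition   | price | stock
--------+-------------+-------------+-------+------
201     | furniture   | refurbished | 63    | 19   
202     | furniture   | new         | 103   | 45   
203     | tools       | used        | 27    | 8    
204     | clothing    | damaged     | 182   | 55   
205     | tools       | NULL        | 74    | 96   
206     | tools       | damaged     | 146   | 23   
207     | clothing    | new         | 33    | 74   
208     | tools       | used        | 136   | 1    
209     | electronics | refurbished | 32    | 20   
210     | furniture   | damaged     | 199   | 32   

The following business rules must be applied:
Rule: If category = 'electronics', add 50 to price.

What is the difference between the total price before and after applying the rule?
50

Step 1: Original sum of price = 995
Step 2: 1 records have category = 'electronics'
Step 3: Each affected record changes by 50
Step 4: Total change = 1 × 50 = 50
Step 5: New sum = 995 + 50 = 1045
Step 6: Difference = |1045 - 995| = 50
        (Sum increased by 50)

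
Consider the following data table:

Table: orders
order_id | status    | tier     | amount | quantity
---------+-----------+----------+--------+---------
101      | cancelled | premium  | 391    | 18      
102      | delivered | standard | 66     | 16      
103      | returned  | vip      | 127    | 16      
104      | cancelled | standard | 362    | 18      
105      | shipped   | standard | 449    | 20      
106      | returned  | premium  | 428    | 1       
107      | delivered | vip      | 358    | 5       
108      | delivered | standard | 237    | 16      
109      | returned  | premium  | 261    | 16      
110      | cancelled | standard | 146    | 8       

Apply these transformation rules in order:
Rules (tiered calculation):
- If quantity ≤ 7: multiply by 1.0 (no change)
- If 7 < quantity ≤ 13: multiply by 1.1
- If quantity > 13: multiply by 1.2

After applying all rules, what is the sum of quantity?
158.8

Step 1: Tier 1 (quantity ≤ 7): 2 records, sum = 6 × 1.0 = 6.0
Step 2: Tier 2 (7 < quantity ≤ 13): 1 records, sum = 8 × 1.1 = 8.8
Step 3: Tier 3 (quantity > 13): 7 records, sum = 120 × 1.2 = 144.0
Step 4: Final sum = 6.0 + 8.8 + 144.0 = 158.8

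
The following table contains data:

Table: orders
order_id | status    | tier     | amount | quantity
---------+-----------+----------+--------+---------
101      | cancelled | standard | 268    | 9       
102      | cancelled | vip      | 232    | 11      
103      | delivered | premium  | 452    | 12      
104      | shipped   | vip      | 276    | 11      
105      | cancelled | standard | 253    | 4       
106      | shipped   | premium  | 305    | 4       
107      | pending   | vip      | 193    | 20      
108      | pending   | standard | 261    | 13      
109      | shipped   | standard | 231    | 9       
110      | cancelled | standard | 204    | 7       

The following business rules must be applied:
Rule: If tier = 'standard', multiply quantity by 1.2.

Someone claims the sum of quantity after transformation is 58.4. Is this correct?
No, the correct result is 108.4.

Step 1: Calculate the correct sum after transformation
Step 2: Apply multiplier 1.2 to records where tier = 'standard'
Step 3: Correct result = 108.4
Step 4: Claimed result = 58.4
Step 5: 108.4 ≠ 58.4
Conclusion: The claimed result is incorrect. The correct answer is 108.4.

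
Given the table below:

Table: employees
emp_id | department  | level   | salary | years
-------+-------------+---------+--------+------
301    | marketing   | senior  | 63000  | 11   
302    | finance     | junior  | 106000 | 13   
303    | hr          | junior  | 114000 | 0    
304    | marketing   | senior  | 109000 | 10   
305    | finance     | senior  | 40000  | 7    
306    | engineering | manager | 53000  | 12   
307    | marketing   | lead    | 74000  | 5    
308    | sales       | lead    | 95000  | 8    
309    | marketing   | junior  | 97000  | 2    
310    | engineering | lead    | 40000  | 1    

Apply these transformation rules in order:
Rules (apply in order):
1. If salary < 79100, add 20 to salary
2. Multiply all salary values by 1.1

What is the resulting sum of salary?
870210.0

Step 1: Apply Rule 1 - Add 20 to records with salary < 79100
  - 5 records affected: 270000 + (5 × 20) = 270100
  - Unaffected records: 521000
  - Sum after Rule 1: 791100
Step 2: Apply Rule 2 - Multiply all by 1.1
  - 791100 × 1.1 = 870210.0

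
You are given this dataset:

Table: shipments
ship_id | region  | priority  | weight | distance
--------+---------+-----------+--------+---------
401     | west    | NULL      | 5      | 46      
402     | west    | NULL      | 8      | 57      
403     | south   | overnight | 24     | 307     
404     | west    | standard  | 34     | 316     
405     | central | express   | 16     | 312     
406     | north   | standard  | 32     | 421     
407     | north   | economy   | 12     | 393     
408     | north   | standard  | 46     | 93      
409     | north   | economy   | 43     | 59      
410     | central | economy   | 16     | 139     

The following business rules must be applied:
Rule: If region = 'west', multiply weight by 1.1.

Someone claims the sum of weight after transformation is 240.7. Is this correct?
Yes, the result is correct.

Step 1: Calculate the correct sum after transformation
Step 2: Apply multiplier 1.1 to records where region = 'west'
Step 3: Correct result = 240.7
Step 4: Claimed result = 240.7
Step 5: 240.7 = 240.7 ✓
Conclusion: The claimed result is correct.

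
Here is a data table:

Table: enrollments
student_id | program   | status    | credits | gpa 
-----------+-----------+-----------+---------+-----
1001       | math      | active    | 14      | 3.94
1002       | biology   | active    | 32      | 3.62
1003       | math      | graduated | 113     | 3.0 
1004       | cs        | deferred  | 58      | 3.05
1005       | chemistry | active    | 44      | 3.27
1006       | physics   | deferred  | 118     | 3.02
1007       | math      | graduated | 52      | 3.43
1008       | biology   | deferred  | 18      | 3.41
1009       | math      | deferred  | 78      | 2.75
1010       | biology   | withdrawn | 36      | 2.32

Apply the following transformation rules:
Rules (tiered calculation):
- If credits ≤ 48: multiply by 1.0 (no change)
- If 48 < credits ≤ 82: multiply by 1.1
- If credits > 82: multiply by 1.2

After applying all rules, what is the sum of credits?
628.0

Step 1: Tier 1 (credits ≤ 48): 5 records, sum = 144 × 1.0 = 144.0
Step 2: Tier 2 (48 < credits ≤ 82): 3 records, sum = 188 × 1.1 = 206.8
Step 3: Tier 3 (credits > 82): 2 records, sum = 231 × 1.2 = 277.2
Step 4: Final sum = 144.0 + 206.8 + 277.2 = 628.0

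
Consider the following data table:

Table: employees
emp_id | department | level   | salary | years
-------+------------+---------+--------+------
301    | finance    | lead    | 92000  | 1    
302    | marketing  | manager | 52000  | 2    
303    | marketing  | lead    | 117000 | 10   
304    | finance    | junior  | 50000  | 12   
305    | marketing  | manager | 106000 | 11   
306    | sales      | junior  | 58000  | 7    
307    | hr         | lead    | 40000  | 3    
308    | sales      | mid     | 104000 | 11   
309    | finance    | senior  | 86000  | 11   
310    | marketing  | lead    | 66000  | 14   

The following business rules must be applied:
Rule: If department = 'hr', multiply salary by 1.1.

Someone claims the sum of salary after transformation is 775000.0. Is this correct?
Yes, the result is correct.

Step 1: Calculate the correct sum after transformation
Step 2: Apply multiplier 1.1 to records where department = 'hr'
Step 3: Correct result = 775000.0
Step 4: Claimed result = 775000.0
Step 5: 775000.0 = 775000.0 ✓
Conclusion: The claimed result is correct.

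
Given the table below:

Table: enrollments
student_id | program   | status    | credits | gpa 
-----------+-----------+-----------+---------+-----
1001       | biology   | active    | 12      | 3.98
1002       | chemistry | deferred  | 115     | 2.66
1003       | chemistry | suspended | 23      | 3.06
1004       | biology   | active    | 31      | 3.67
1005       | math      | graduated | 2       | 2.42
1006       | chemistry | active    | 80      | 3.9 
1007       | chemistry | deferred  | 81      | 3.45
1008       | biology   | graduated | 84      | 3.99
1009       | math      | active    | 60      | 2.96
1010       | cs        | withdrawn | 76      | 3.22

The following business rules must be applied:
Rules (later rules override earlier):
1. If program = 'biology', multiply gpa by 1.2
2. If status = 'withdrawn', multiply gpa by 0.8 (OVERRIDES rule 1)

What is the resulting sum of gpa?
34.99

Step 1: Rule 2 takes priority for records with status = 'withdrawn'
  - 1 records: 3.22 × 0.8 = 2.58
Step 2: Rule 1 applies to remaining records with program = 'biology'
  - 3 records: 11.64 × 1.2 = 13.97
Step 3: Other records unchanged: 18.45
Step 4: Final sum = 2.58 + 13.97 + 18.45 = 34.99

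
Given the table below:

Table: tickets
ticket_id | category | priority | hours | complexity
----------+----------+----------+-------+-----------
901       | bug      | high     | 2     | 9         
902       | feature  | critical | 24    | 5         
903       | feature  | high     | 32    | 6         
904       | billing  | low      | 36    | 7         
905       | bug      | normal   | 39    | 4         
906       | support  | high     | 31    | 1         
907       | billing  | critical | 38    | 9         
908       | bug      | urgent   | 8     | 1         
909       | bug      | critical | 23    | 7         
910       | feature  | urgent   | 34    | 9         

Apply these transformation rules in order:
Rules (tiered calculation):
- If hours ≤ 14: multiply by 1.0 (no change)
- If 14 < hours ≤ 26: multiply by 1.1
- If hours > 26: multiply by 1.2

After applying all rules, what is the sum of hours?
313.7

Step 1: Tier 1 (hours ≤ 14): 2 records, sum = 10 × 1.0 = 10.0
Step 2: Tier 2 (14 < hours ≤ 26): 2 records, sum = 47 × 1.1 = 51.7
Step 3: Tier 3 (hours > 26): 6 records, sum = 210 × 1.2 = 252.0
Step 4: Final sum = 10.0 + 51.7 + 252.0 = 313.7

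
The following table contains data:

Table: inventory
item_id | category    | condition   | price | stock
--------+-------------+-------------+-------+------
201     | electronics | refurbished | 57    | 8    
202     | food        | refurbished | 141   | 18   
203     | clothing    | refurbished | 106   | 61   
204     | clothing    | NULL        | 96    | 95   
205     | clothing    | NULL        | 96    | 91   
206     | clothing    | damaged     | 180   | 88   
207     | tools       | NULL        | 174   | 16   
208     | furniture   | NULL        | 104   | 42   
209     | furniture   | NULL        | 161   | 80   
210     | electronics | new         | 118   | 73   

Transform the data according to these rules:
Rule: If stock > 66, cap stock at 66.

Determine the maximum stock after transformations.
66

Step 1: Original maximum stock = 95
Step 2: Apply cap at 66
Step 3: 5 records had stock > 66 and were capped
Step 4: Maximum after transformation = 66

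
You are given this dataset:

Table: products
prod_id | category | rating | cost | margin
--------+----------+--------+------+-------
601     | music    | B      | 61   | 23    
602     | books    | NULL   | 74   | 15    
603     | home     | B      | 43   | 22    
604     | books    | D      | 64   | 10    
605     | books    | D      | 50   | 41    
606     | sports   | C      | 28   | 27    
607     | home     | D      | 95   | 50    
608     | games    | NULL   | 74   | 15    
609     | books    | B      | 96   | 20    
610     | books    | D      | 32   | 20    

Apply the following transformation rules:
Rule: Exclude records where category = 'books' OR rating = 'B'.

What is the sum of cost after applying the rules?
197

Step 1: Find records where category = 'books' OR rating = 'B'
Step 2: 7 records match, summing to 420
Step 3: Original sum: 617
Step 4: Remaining sum = 617 - 420 = 197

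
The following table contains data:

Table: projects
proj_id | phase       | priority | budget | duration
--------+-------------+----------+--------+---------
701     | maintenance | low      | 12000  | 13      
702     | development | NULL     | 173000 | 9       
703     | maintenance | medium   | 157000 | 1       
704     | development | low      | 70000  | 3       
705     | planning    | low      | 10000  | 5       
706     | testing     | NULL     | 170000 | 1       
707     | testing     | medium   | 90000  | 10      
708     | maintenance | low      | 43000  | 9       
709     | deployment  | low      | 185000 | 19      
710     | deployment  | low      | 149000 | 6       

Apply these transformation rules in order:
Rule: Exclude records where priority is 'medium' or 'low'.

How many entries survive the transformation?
2

Step 1: Count records to exclude
  - 2 (medium) + 6 (low) = 8 records
Step 2: Total records: 10
Step 3: Remaining = 10 - 8 = 2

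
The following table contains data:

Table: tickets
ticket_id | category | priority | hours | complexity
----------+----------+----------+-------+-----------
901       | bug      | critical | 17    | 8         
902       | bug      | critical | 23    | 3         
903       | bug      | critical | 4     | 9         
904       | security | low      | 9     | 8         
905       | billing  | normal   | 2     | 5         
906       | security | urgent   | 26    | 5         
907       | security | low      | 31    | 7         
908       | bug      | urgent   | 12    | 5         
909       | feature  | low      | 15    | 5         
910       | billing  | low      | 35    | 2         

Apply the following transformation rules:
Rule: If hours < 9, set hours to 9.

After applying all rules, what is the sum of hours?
186

Step 1: 2 records have hours < 9
Step 2: These records originally summed to 6
Step 3: After setting to minimum: 2 × 9 = 18
Step 4: Unaffected records sum: 168
Step 5: Final sum = 18 + 168 = 186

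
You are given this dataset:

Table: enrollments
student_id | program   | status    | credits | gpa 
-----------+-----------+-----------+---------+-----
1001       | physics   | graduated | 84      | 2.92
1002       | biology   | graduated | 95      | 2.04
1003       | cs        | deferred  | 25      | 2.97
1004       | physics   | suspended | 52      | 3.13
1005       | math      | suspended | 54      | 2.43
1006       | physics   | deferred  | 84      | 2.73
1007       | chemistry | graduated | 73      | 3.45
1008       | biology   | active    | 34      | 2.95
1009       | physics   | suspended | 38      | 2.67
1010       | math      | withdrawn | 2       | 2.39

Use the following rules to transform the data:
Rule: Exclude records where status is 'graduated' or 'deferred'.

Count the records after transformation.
5

Step 1: Count records to exclude
  - 3 (graduated) + 2 (deferred) = 5 records
Step 2: Total records: 10
Step 3: Remaining = 10 - 5 = 5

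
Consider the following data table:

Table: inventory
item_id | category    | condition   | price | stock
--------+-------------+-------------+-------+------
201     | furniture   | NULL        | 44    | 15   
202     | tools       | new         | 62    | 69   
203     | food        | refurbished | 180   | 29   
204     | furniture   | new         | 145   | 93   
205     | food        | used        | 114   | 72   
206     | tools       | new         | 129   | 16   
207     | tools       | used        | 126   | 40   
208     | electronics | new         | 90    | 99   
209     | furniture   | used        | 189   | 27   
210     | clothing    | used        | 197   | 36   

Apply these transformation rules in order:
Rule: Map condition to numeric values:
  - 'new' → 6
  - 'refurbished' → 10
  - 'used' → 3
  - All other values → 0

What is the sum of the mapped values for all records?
46

Step 1: Apply mapping to each record
Step 2: Count by status:
  'new': 4 records × 6 = 24
  'refurbished': 1 records × 10 = 10
  'used': 4 records × 3 = 12
Step 3: Sum all mapped values = 46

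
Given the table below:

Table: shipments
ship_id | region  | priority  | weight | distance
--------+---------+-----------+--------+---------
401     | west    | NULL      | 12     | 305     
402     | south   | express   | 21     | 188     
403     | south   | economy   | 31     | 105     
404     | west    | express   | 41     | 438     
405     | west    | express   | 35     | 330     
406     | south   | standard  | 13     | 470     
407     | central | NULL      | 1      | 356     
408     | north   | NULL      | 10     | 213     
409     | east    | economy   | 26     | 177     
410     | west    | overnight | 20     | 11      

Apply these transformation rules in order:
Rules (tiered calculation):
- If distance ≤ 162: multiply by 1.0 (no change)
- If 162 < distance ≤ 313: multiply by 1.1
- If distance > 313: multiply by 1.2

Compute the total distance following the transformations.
3000.1

Step 1: Tier 1 (distance ≤ 162): 2 records, sum = 116 × 1.0 = 116.0
Step 2: Tier 2 (162 < distance ≤ 313): 4 records, sum = 883 × 1.1 = 971.3
Step 3: Tier 3 (distance > 313): 4 records, sum = 1594 × 1.2 = 1912.8
Step 4: Final sum = 116.0 + 971.3 + 1912.8 = 3000.1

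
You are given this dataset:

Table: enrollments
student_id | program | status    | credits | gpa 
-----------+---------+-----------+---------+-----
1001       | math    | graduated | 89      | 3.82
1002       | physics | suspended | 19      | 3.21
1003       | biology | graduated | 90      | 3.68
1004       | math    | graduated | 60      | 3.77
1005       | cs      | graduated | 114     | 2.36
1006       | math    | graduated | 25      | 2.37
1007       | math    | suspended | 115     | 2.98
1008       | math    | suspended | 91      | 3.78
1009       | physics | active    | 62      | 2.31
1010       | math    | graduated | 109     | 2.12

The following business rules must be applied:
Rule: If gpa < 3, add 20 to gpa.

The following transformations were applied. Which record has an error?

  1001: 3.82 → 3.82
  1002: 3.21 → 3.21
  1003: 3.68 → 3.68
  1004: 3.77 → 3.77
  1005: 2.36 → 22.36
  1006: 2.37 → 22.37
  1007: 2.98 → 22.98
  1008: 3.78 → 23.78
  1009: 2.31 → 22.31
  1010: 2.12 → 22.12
Record 1008 has an error. The correct transformed value should be 3.78, not 23.78.

Step 1: Check each record against the rule
Step 2: Record 1008 has gpa = 3.78
Step 3: Since 3.78 >= 3, the bonus should not have been applied
Step 4: Correct value = 3.78, but claimed value = 23.78
Conclusion: Record 1008 has the error.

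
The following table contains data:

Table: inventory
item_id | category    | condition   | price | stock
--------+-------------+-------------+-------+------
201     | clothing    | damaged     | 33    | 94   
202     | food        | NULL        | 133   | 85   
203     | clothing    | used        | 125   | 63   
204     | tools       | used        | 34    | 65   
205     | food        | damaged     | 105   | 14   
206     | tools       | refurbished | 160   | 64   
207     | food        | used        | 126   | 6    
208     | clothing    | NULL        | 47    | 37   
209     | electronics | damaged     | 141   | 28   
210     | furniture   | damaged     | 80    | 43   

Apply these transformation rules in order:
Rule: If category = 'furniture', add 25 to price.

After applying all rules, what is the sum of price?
1009

Step 1: Count records where category = 'furniture': 1
Step 2: Total bonus added: 1 × 25 = 25
Step 3: Original sum of price: 984
Step 4: Final sum = 984 + 25 = 1009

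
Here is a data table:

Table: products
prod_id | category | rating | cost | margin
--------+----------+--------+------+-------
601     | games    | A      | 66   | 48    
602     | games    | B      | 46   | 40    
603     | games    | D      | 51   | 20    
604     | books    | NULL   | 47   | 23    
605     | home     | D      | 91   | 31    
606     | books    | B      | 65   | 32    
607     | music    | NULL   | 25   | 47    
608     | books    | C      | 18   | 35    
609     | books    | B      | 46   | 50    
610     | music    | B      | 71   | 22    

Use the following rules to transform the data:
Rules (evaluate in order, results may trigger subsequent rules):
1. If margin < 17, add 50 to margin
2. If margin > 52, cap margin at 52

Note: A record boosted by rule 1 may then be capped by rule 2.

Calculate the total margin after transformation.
348

Step 1: Apply rule 1 to records with margin < 17
  - 0 records get bonus of 50
  - Of these, 0 records then exceed 52 and get capped
Step 2: Apply rule 2 to records with margin > 52
  - 0 records (original) are capped
Step 3: Calculate final sum = 348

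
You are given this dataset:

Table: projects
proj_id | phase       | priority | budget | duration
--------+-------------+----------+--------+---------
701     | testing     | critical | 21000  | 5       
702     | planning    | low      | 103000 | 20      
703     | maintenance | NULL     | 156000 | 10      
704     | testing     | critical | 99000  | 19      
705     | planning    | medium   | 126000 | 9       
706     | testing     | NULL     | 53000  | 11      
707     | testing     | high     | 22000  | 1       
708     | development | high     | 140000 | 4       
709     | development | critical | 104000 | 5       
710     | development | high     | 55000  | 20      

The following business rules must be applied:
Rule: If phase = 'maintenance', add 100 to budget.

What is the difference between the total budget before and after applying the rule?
100

Step 1: Original sum of budget = 879000
Step 2: 1 records have phase = 'maintenance'
Step 3: Each affected record changes by 100
Step 4: Total change = 1 × 100 = 100
Step 5: New sum = 879000 + 100 = 879100
Step 6: Difference = |879100 - 879000| = 100
        (Sum increased by 100)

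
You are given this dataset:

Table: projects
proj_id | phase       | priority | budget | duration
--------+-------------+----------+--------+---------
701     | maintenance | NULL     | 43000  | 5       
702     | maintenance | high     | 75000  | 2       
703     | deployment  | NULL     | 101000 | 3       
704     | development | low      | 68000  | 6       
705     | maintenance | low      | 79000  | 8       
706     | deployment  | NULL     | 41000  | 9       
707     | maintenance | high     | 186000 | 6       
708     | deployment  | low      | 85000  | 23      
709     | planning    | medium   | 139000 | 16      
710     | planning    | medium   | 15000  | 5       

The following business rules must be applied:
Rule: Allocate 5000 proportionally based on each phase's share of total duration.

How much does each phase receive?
deployment: 2108.43, development: 361.45, maintenance: 1265.06, planning: 1265.06

Step 1: Calculate total duration = 83
Step 2: Calculate each phase's proportion:
  deployment: 35/83 = 42.17% → 2108.43
  development: 6/83 = 7.23% → 361.45
  maintenance: 21/83 = 25.30% → 1265.06
  planning: 21/83 = 25.30% → 1265.06
Step 3: Verify: sum of allocations ≈ 5000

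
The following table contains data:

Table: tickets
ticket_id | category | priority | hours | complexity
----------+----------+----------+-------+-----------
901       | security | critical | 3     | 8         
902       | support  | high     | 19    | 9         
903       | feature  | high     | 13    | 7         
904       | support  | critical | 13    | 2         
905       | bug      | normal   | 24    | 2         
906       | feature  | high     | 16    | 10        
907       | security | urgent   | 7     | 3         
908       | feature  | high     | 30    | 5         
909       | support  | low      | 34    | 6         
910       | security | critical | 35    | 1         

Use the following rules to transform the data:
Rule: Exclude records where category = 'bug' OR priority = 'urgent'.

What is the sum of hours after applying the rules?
163

Step 1: Find records where category = 'bug' OR priority = 'urgent'
Step 2: 2 records match, summing to 31
Step 3: Original sum: 194
Step 4: Remaining sum = 194 - 31 = 163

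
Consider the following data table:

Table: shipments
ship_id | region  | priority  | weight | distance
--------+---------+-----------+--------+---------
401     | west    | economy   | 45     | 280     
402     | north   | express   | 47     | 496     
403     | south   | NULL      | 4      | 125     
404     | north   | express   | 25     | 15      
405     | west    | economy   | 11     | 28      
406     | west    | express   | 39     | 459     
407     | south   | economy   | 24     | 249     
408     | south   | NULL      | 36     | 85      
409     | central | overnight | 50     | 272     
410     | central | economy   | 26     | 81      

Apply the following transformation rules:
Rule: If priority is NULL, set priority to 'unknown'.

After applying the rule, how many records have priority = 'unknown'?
2

Step 1: Count records where priority IS NULL
Step 2: Found 2 records with NULL priority
Step 3: These records will have priority set to 'unknown'
Step 4: Records already having priority = 'unknown': 0
Step 5: Answer: 2 + 0 = 2 records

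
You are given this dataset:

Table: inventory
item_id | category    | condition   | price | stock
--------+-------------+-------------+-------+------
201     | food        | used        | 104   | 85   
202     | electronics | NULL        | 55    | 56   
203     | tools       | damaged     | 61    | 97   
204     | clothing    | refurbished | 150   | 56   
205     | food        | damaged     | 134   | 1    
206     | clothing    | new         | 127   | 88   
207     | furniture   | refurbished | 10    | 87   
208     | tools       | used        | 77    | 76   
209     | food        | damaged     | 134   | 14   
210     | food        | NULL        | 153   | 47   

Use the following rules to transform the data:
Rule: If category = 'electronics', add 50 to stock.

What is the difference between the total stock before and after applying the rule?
50

Step 1: Original sum of stock = 607
Step 2: 1 records have category = 'electronics'
Step 3: Each affected record changes by 50
Step 4: Total change = 1 × 50 = 50
Step 5: New sum = 607 + 50 = 657
Step 6: Difference = |657 - 607| = 50
        (Sum increased by 50)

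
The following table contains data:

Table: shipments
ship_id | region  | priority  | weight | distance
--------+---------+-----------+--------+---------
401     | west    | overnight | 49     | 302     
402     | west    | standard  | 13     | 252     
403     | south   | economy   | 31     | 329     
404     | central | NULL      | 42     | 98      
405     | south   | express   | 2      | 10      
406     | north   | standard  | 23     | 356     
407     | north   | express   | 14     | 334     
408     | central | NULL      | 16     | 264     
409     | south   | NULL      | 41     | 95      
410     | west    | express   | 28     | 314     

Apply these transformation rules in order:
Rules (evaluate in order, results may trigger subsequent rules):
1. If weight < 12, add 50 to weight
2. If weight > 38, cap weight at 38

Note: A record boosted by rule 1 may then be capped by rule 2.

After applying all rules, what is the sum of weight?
277

Step 1: Apply rule 1 to records with weight < 12
  - 1 records get bonus of 50
  - Of these, 1 records then exceed 38 and get capped
Step 2: Apply rule 2 to records with weight > 38
  - 3 records (original) are capped
Step 3: Calculate final sum = 277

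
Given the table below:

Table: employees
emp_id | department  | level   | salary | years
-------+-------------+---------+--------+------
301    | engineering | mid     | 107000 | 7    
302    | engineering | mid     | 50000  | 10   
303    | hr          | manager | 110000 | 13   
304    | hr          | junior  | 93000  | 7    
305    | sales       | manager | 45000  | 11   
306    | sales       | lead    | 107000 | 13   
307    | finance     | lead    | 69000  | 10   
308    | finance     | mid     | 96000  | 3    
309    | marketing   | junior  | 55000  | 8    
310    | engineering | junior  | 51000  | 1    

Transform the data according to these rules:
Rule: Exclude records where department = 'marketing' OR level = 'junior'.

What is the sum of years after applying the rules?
67

Step 1: Find records where department = 'marketing' OR level = 'junior'
Step 2: 3 records match, summing to 16
Step 3: Original sum: 83
Step 4: Remaining sum = 83 - 16 = 67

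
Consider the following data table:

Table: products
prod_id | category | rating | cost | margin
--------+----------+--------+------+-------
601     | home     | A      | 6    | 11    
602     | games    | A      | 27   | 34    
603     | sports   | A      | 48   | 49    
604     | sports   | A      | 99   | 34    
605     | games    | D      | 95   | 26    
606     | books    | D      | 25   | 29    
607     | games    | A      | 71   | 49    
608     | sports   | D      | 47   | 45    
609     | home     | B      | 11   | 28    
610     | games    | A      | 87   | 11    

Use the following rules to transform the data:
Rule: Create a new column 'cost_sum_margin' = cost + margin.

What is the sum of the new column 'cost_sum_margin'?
832

Step 1: For each record, compute cost + margin
Example calculations:
  6 + 11 = 17
  27 + 34 = 61
  48 + 49 = 97
  ...
Step 2: Sum all derived values
Step 3: Total = 832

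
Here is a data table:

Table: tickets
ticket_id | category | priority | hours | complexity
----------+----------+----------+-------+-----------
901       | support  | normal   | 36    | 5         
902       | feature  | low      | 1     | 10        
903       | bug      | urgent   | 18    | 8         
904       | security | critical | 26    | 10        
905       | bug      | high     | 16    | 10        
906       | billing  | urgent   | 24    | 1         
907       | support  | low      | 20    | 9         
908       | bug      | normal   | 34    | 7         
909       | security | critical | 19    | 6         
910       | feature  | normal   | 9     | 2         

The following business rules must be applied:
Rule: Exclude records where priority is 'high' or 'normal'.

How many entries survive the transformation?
6

Step 1: Count records to exclude
  - 1 (high) + 3 (normal) = 4 records
Step 2: Total records: 10
Step 3: Remaining = 10 - 4 = 6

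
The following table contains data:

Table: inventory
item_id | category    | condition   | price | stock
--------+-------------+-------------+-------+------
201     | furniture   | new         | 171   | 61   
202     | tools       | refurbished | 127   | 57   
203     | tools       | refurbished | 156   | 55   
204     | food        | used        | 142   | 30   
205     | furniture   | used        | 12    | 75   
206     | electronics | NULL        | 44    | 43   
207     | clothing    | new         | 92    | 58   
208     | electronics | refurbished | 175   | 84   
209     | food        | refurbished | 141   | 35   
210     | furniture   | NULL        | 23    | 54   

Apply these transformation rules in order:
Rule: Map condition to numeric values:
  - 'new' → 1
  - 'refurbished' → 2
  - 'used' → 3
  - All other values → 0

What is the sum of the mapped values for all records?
16

Step 1: Apply mapping to each record
Step 2: Count by status:
  'new': 2 records × 1 = 2
  'refurbished': 4 records × 2 = 8
  'used': 2 records × 3 = 6
Step 3: Sum all mapped values = 16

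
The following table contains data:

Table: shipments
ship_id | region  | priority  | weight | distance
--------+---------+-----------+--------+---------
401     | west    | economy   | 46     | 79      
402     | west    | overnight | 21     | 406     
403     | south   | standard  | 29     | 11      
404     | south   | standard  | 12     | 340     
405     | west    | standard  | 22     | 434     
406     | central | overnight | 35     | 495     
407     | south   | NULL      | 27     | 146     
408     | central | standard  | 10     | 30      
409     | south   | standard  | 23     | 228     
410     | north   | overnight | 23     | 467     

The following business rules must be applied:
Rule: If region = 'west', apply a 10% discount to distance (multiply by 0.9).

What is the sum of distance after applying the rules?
2544.1

Step 1: Records with region = 'west' have total distance = 919
Step 2: Apply multiplier: 919 × 0.9 = 827.1
Step 3: Other records total: 1717
Step 4: Final sum = 827.1 + 1717 = 2544.1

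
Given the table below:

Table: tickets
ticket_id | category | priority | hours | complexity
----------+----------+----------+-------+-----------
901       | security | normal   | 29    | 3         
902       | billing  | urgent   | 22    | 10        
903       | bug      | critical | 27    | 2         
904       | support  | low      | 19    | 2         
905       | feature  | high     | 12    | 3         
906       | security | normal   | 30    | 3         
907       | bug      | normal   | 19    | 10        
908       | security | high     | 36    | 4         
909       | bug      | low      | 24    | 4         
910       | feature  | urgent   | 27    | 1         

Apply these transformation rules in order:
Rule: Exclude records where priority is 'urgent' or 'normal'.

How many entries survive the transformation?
5

Step 1: Count records to exclude
  - 2 (urgent) + 3 (normal) = 5 records
Step 2: Total records: 10
Step 3: Remaining = 10 - 5 = 5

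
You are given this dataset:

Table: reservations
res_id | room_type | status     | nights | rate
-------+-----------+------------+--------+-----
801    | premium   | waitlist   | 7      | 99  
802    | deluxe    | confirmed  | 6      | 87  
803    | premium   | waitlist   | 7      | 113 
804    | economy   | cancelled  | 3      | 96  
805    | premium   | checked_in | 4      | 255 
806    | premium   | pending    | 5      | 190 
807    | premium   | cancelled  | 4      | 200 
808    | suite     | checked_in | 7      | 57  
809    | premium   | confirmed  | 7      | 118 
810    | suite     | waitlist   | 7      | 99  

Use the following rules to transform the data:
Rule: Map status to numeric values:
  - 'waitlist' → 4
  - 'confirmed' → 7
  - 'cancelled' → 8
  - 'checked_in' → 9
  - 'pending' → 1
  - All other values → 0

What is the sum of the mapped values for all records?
61

Step 1: Apply mapping to each record
Step 2: Count by status:
  'waitlist': 3 records × 4 = 12
  'confirmed': 2 records × 7 = 14
  'cancelled': 2 records × 8 = 16
  'checked_in': 2 records × 9 = 18
  'pending': 1 records × 1 = 1
Step 3: Sum all mapped values = 61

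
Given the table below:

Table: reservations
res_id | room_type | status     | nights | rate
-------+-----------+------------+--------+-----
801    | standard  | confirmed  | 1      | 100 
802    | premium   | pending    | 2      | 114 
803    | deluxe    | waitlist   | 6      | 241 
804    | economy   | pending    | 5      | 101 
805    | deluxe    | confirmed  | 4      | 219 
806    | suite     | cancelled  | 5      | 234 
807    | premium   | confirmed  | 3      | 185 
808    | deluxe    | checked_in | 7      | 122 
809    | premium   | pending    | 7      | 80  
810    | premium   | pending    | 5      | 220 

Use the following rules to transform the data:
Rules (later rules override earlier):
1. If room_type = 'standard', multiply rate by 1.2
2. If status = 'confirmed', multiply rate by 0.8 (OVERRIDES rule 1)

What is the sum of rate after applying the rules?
1515.2

Step 1: Rule 2 takes priority for records with status = 'confirmed'
  - 3 records: 504 × 0.8 = 403.2
Step 2: Rule 1 applies to remaining records with room_type = 'standard'
  - 0 records: 0 × 1.2 = 0.0
Step 3: Other records unchanged: 1112
Step 4: Final sum = 403.2 + 0.0 + 1112 = 1515.2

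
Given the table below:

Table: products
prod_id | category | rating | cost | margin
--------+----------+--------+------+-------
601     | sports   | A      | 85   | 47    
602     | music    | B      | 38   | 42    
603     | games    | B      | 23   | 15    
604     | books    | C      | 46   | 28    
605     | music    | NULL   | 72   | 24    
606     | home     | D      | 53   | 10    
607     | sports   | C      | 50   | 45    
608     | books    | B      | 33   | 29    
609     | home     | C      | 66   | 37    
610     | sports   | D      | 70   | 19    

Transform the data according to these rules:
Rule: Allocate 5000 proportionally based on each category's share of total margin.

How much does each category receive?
books: 962.84, games: 253.38, home: 793.92, music: 1114.86, sports: 1875.0

Step 1: Calculate total margin = 296
Step 2: Calculate each category's proportion:
  books: 57/296 = 19.26% → 962.84
  games: 15/296 = 5.07% → 253.38
  home: 47/296 = 15.88% → 793.92
  music: 66/296 = 22.30% → 1114.86
  sports: 111/296 = 37.50% → 1875.0
Step 3: Verify: sum of allocations ≈ 5000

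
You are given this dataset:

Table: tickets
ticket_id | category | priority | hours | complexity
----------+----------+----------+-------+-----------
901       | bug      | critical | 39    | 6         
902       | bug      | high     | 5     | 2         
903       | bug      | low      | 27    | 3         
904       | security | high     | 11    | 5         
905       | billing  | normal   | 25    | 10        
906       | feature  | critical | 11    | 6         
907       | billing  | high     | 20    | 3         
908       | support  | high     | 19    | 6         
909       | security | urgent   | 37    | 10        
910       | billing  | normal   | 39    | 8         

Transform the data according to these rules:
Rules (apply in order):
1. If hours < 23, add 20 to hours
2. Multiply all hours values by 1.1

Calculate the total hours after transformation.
366.3

Step 1: Apply Rule 1 - Add 20 to records with hours < 23
  - 5 records affected: 66 + (5 × 20) = 166
  - Unaffected records: 167
  - Sum after Rule 1: 333
Step 2: Apply Rule 2 - Multiply all by 1.1
  - 333 × 1.1 = 366.3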